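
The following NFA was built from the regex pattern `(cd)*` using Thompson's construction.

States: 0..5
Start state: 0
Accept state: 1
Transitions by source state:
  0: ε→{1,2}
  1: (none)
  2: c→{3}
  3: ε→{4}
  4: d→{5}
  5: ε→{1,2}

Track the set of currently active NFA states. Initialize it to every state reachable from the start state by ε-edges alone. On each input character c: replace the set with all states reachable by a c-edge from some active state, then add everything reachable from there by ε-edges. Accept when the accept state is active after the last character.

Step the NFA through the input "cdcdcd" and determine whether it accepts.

S₀ = ε-closure({0}) = {0,1,2}
'c' @ 1: {3,4}
'd' @ 2: {1,2,5}  ✓accept
'c' @ 3: {3,4}
'd' @ 4: {1,2,5}  ✓accept
'c' @ 5: {3,4}
'd' @ 6: {1,2,5}  ✓accept
after full input: {1,2,5}  (accept=1 in)

Answer: ACCEPT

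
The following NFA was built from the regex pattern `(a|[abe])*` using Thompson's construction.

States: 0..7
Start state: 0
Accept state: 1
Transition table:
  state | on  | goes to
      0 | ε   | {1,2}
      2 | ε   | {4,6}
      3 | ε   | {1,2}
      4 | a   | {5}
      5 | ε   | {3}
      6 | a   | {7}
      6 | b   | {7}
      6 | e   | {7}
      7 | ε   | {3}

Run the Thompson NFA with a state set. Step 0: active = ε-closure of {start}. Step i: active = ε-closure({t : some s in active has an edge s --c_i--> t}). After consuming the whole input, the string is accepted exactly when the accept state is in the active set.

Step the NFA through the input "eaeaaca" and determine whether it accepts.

Answer: REJECT

Derivation:
initial (ε-close {0}): {0,1,2,4,6}
'e' @ 1: {1,2,3,4,6,7}  [accepting]
'a' @ 2: {1,2,3,4,5,6,7}  [accepting]
'e' @ 3: {1,2,3,4,6,7}  [accepting]
'a' @ 4: {1,2,3,4,5,6,7}  [accepting]
'a' @ 5: {1,2,3,4,5,6,7}  [accepting]
'c' @ 6: {}  — state set empty
rest 'a' ignored (set empty)
final: {}; accept 1 not in set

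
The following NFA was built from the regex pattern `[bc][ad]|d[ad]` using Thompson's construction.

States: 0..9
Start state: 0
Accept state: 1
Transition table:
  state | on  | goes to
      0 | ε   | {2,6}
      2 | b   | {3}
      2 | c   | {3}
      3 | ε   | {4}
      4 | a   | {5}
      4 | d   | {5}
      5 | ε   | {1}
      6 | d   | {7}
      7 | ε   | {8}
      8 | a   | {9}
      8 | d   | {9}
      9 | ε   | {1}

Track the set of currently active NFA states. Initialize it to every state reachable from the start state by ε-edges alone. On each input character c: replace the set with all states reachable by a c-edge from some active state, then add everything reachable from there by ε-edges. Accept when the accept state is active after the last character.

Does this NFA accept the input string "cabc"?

initial (ε-close {0}): {0,2,6}
'c' @ 1: {3,4}
'a' @ 2: {1,5}  [accepting]
'b' @ 3: {}  — no active states
rest 'c' ignored (set empty)
final: {}; accept 1 not in set

Answer: REJECT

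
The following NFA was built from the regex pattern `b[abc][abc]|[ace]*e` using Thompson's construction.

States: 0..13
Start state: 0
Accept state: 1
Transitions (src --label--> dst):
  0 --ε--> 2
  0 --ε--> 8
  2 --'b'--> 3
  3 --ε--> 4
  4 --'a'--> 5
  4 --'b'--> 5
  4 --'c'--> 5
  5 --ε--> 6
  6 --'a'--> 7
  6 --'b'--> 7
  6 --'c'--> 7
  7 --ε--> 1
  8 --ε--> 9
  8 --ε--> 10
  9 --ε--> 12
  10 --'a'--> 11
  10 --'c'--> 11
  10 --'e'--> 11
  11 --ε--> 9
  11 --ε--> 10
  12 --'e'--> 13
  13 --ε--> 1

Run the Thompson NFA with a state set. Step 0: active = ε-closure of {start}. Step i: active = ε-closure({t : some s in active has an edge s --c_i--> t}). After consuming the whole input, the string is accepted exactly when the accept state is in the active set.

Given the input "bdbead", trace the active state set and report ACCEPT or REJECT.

initial (ε-close {0}): {0,2,8,9,10,12}
'b' @ 1: {3,4}
'd' @ 2: {}  — no active states
rest 'bead' ignored (set empty)
end set {} — state 1 not in

Answer: REJECT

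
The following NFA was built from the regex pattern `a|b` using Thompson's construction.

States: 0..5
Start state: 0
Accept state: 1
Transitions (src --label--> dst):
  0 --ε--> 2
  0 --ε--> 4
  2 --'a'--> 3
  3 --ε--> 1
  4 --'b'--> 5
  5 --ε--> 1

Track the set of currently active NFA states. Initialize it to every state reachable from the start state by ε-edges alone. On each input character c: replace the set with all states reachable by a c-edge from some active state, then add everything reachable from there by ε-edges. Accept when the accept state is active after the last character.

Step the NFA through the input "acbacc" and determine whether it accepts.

Answer: REJECT

Derivation:
initial (ε-close {0}): {0,2,4}
'a' @ 1: {1,3}  [accepting]
'c' @ 2: {}  — dead — no transitions
rest 'bacc' ignored (set empty)
after full input: {}  (accept=1 not in)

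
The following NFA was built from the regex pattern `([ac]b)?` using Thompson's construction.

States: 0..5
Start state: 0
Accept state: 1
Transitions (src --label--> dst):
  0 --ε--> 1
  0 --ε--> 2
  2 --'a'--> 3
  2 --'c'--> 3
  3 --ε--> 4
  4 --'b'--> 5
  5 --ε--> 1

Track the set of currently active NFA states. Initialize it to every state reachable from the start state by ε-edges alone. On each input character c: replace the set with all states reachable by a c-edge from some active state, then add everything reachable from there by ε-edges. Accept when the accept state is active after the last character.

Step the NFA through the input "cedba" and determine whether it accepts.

S₀ = ε-closure({0}) = {0,1,2}
'c' @ 1: {3,4}
'e' @ 2: {}  — state set empty
rest 'dba' ignored (set empty)
after full input: {}  (accept=1 not in)

Answer: REJECT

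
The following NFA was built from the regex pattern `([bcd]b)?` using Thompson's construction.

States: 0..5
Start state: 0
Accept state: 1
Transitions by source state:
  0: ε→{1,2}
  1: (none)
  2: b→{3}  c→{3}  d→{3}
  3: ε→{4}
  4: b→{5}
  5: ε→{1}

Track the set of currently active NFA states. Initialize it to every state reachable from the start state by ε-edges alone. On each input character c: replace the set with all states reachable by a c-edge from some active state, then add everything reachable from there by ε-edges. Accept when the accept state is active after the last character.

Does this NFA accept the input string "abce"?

Answer: REJECT

Steps:
start: ε-closure({0}) = {0,1,2}
'a' @ 1: {}  — no active states
rest 'bce' ignored (set empty)
end set {} — state 1 not in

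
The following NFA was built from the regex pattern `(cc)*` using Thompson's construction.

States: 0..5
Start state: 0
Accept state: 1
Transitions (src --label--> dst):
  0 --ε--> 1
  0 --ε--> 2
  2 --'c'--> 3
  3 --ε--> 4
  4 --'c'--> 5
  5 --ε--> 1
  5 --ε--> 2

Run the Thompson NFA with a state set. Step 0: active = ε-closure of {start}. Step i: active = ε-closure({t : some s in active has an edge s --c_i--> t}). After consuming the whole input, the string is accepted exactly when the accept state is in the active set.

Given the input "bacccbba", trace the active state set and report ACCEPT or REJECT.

S₀ = ε-closure({0}) = {0,1,2}
'b' @ 1: {}  — dead — no transitions
rest 'acccbba' ignored (set empty)
end set {} — state 1 not in

Answer: REJECT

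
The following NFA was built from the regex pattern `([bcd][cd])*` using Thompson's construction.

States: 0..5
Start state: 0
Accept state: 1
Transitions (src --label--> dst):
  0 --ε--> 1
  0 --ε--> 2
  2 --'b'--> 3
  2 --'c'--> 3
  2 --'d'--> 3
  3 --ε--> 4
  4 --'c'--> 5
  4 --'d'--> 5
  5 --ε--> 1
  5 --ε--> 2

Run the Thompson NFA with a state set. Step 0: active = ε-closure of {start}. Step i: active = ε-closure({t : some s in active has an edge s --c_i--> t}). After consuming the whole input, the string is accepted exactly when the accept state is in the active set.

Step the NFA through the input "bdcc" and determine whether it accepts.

Answer: ACCEPT

Derivation:
start: ε-closure({0}) = {0,1,2}
'b' @ 1: {3,4}
'd' @ 2: {1,2,5}  ✓accept
'c' @ 3: {3,4}
'c' @ 4: {1,2,5}  ✓accept
end set {1,2,5} — state 1 in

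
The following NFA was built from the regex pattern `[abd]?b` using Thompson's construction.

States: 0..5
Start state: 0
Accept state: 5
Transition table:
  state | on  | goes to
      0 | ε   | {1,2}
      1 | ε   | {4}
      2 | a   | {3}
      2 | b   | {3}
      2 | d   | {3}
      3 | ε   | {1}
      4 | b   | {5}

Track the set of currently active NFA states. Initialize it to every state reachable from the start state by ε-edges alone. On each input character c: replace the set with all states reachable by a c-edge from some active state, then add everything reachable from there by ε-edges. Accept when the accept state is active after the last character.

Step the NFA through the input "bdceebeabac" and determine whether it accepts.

S₀ = ε-closure({0}) = {0,1,2,4}
'b' @ 1: {1,3,4,5}  ✓accept
'd' @ 2: {}  — state set empty
rest 'ceebeabac' ignored (set empty)
end set {} — state 5 not in

Answer: REJECT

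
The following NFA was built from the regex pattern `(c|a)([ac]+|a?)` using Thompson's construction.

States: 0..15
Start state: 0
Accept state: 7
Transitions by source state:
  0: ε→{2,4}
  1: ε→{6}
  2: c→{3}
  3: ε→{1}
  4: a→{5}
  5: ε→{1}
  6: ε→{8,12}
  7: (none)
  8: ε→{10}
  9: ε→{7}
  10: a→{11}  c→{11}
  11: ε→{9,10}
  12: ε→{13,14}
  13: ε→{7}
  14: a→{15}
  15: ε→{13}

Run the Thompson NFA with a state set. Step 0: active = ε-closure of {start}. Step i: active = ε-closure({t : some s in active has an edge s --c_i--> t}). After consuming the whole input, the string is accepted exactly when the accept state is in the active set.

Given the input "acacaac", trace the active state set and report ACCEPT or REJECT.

S₀ = ε-closure({0}) = {0,2,4}
'a' @ 1: {1,5,6,7,8,10,12,13,14}  ✓accept
'c' @ 2: {7,9,10,11}  ✓accept
'a' @ 3: {7,9,10,11}  ✓accept
'c' @ 4: {7,9,10,11}  ✓accept
'a' @ 5: {7,9,10,11}  ✓accept
'a' @ 6: {7,9,10,11}  ✓accept
'c' @ 7: {7,9,10,11}  ✓accept
final: {7,9,10,11}; accept 7 in set

Answer: ACCEPT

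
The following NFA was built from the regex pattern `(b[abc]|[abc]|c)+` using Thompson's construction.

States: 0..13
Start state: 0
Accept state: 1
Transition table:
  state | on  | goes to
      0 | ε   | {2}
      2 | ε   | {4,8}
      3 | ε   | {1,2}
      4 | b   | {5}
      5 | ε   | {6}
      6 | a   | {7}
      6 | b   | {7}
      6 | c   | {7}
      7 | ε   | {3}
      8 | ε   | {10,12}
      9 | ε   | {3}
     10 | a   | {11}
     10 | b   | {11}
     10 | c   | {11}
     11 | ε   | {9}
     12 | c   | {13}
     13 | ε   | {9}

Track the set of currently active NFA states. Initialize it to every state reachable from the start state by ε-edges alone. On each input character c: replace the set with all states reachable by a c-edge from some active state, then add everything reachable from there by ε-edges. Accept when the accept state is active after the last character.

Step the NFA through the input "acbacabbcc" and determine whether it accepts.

initial (ε-close {0}): {0,2,4,8,10,12}
'a' @ 1: {1,2,3,4,8,9,10,11,12}  ✓accept
'c' @ 2: {1,2,3,4,8,9,10,11,12,13}  ✓accept
'b' @ 3: {1,2,3,4,5,6,8,9,10,11,12}  ✓accept
'a' @ 4: {1,2,3,4,7,8,9,10,11,12}  ✓accept
'c' @ 5: {1,2,3,4,8,9,10,11,12,13}  ✓accept
'a' @ 6: {1,2,3,4,8,9,10,11,12}  ✓accept
'b' @ 7: {1,2,3,4,5,6,8,9,10,11,12}  ✓accept
'b' @ 8: {1,2,3,4,5,6,7,8,9,10,11,12}  ✓accept
'c' @ 9: {1,2,3,4,7,8,9,10,11,12,13}  ✓accept
'c' @ 10: {1,2,3,4,8,9,10,11,12,13}  ✓accept
after full input: {1,2,3,4,8,9,10,11,12,13}  (accept=1 in)

Answer: ACCEPT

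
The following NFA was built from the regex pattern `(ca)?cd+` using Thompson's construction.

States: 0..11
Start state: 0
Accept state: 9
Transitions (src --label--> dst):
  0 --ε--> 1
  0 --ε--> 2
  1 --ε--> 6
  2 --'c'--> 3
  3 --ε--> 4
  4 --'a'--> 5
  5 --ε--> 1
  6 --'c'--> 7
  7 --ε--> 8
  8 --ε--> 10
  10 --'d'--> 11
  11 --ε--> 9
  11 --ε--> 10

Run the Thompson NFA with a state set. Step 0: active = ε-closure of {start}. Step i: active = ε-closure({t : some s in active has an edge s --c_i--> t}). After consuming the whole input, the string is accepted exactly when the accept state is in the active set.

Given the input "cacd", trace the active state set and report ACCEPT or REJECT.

S₀ = ε-closure({0}) = {0,1,2,6}
'c' @ 1: {3,4,7,8,10}
'a' @ 2: {1,5,6}
'c' @ 3: {7,8,10}
'd' @ 4: {9,10,11}  [accepting]
end set {9,10,11} — state 9 in

Answer: ACCEPT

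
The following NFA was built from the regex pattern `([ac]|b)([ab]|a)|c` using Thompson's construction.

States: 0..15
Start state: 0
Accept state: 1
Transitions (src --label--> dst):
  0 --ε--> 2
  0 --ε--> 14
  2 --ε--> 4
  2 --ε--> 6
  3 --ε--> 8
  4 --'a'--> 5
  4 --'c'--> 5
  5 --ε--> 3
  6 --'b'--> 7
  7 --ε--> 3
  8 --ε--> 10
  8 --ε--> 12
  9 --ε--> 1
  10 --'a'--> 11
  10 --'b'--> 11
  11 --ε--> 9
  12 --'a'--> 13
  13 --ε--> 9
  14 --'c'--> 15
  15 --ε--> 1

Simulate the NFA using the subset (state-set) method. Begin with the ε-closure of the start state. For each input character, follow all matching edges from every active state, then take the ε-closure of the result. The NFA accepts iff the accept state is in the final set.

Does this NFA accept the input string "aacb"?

initial (ε-close {0}): {0,2,4,6,14}
'a' @ 1: {3,5,8,10,12}
'a' @ 2: {1,9,11,13}  ✓accept
'c' @ 3: {}  — state set empty
rest 'b' ignored (set empty)
after full input: {}  (accept=1 not in)

Answer: REJECT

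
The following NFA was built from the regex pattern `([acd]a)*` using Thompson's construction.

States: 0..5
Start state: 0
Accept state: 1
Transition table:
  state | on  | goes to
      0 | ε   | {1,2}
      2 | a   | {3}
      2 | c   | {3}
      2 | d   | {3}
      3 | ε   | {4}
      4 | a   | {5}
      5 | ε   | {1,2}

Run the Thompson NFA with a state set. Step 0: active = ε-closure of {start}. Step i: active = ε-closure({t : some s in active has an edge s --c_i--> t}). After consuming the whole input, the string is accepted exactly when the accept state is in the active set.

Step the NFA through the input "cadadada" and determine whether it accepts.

S₀ = ε-closure({0}) = {0,1,2}
'c' @ 1: {3,4}
'a' @ 2: {1,2,5}  ✓accept
'd' @ 3: {3,4}
'a' @ 4: {1,2,5}  ✓accept
'd' @ 5: {3,4}
'a' @ 6: {1,2,5}  ✓accept
'd' @ 7: {3,4}
'a' @ 8: {1,2,5}  ✓accept
final: {1,2,5}; accept 1 in set

Answer: ACCEPT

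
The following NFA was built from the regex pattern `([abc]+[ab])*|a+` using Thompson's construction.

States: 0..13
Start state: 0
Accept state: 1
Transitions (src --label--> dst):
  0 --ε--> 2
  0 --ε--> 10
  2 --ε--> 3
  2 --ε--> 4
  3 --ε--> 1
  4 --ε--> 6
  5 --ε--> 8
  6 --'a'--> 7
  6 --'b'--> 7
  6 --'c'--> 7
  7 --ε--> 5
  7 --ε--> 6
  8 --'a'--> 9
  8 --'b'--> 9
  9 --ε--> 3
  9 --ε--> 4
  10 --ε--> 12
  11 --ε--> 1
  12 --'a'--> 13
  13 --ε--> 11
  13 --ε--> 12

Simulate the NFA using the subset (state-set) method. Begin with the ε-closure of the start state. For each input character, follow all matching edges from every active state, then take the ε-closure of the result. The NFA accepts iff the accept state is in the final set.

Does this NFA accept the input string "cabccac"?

initial (ε-close {0}): {0,1,2,3,4,6,10,12}
'c' @ 1: {5,6,7,8}
'a' @ 2: {1,3,4,5,6,7,8,9}  ✓accept
'b' @ 3: {1,3,4,5,6,7,8,9}  ✓accept
'c' @ 4: {5,6,7,8}
'c' @ 5: {5,6,7,8}
'a' @ 6: {1,3,4,5,6,7,8,9}  ✓accept
'c' @ 7: {5,6,7,8}
final: {5,6,7,8}; accept 1 not in set

Answer: REJECT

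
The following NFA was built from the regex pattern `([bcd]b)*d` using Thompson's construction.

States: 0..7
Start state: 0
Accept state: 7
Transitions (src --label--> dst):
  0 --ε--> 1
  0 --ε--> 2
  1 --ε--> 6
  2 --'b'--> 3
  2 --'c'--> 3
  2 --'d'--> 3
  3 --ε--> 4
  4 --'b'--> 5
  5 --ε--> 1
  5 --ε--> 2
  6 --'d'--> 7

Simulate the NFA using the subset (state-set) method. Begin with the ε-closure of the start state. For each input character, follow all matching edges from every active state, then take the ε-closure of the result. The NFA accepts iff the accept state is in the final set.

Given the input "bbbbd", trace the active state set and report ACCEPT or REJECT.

initial (ε-close {0}): {0,1,2,6}
'b' @ 1: {3,4}
'b' @ 2: {1,2,5,6}
'b' @ 3: {3,4}
'b' @ 4: {1,2,5,6}
'd' @ 5: {3,4,7}  (accept∈set)
final: {3,4,7}; accept 7 in set

Answer: ACCEPT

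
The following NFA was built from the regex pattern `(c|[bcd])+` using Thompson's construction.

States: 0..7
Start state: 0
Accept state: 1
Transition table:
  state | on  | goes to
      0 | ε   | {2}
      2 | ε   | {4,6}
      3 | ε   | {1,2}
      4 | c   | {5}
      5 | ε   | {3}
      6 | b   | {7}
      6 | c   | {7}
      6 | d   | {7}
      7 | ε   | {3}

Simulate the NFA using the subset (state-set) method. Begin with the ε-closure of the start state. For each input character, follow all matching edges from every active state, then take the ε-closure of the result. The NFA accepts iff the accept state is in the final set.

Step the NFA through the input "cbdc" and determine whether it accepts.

Answer: ACCEPT

Steps:
start: ε-closure({0}) = {0,2,4,6}
'c' @ 1: {1,2,3,4,5,6,7}  ✓accept
'b' @ 2: {1,2,3,4,6,7}  ✓accept
'd' @ 3: {1,2,3,4,6,7}  ✓accept
'c' @ 4: {1,2,3,4,5,6,7}  ✓accept
final: {1,2,3,4,5,6,7}; accept 1 in set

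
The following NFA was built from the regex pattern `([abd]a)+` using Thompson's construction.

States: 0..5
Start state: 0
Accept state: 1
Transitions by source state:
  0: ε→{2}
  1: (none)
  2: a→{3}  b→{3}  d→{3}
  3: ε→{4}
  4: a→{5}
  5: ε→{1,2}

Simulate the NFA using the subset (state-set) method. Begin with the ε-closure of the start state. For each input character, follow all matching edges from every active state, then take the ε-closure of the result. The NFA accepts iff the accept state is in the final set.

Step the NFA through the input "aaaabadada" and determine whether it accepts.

Answer: ACCEPT

Steps:
start: ε-closure({0}) = {0,2}
'a' @ 1: {3,4}
'a' @ 2: {1,2,5}  [accepting]
'a' @ 3: {3,4}
'a' @ 4: {1,2,5}  [accepting]
'b' @ 5: {3,4}
'a' @ 6: {1,2,5}  [accepting]
'd' @ 7: {3,4}
'a' @ 8: {1,2,5}  [accepting]
'd' @ 9: {3,4}
'a' @ 10: {1,2,5}  [accepting]
after full input: {1,2,5}  (accept=1 in)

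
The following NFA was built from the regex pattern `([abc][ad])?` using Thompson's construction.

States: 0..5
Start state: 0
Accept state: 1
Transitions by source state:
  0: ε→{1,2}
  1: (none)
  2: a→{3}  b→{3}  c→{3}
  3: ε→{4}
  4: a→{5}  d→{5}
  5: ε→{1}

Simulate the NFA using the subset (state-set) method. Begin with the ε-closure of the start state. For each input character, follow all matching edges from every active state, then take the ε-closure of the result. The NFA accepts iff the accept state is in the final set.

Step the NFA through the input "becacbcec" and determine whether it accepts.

S₀ = ε-closure({0}) = {0,1,2}
'b' @ 1: {3,4}
'e' @ 2: {}  — state set empty
rest 'cacbcec' ignored (set empty)
final: {}; accept 1 not in set

Answer: REJECT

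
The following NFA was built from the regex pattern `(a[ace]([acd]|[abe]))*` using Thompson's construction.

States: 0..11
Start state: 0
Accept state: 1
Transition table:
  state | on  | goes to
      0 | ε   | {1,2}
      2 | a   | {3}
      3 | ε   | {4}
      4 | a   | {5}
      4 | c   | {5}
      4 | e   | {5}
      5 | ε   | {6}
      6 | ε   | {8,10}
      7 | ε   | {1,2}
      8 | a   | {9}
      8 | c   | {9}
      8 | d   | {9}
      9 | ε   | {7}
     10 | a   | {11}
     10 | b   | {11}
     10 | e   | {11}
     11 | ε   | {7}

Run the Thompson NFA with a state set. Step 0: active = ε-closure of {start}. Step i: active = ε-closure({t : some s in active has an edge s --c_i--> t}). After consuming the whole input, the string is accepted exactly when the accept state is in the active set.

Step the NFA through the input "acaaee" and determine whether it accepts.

start: ε-closure({0}) = {0,1,2}
'a' @ 1: {3,4}
'c' @ 2: {5,6,8,10}
'a' @ 3: {1,2,7,9,11}  [accepting]
'a' @ 4: {3,4}
'e' @ 5: {5,6,8,10}
'e' @ 6: {1,2,7,11}  [accepting]
after full input: {1,2,7,11}  (accept=1 in)

Answer: ACCEPT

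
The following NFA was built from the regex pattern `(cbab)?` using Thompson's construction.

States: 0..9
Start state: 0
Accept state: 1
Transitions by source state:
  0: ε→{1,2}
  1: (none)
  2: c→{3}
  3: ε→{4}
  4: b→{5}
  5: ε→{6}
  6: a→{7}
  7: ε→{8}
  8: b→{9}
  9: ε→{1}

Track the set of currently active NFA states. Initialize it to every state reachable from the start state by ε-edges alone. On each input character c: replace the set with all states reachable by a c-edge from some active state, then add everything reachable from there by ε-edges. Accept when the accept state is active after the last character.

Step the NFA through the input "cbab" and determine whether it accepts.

initial (ε-close {0}): {0,1,2}
'c' @ 1: {3,4}
'b' @ 2: {5,6}
'a' @ 3: {7,8}
'b' @ 4: {1,9}  (accept∈set)
final: {1,9}; accept 1 in set

Answer: ACCEPT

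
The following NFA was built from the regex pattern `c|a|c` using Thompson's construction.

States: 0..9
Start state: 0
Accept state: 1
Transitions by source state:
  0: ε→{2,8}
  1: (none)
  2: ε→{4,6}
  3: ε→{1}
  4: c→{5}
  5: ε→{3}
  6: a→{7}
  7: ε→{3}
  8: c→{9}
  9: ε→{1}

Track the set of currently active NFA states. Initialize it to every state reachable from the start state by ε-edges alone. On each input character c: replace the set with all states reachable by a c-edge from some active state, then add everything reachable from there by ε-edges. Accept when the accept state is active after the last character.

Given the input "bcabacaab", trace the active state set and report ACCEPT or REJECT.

Answer: REJECT

Steps:
S₀ = ε-closure({0}) = {0,2,4,6,8}
'b' @ 1: {}  — dead — no transitions
rest 'cabacaab' ignored (set empty)
final: {}; accept 1 not in set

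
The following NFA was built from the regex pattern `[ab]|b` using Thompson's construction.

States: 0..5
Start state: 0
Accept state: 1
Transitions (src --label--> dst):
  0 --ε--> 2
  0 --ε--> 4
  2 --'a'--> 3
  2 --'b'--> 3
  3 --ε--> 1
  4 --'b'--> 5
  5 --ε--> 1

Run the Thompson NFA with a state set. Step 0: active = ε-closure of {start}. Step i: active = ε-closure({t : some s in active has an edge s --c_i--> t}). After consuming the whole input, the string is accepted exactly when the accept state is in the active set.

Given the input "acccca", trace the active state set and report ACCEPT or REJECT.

initial (ε-close {0}): {0,2,4}
'a' @ 1: {1,3}  [accepting]
'c' @ 2: {}  — dead — no transitions
rest 'ccca' ignored (set empty)
after full input: {}  (accept=1 not in)

Answer: REJECT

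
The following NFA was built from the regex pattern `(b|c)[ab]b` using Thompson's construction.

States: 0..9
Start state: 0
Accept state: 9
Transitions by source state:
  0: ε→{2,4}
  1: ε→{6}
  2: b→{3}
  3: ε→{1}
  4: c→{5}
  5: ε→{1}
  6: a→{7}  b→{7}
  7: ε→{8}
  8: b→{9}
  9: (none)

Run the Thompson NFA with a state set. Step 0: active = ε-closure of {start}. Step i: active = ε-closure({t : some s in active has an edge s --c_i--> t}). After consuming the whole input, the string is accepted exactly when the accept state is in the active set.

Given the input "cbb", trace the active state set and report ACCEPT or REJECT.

initial (ε-close {0}): {0,2,4}
'c' @ 1: {1,5,6}
'b' @ 2: {7,8}
'b' @ 3: {9}  (accept∈set)
end set {9} — state 9 in

Answer: ACCEPT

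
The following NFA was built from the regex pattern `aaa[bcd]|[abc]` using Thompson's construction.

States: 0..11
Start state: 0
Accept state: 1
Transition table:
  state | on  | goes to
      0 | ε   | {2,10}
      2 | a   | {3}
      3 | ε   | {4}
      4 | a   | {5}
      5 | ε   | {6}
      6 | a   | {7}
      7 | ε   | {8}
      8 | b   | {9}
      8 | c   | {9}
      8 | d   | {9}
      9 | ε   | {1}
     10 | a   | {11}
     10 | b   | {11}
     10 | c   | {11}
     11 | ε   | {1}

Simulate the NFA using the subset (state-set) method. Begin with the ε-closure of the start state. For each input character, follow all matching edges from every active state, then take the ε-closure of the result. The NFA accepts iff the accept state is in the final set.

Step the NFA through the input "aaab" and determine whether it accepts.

S₀ = ε-closure({0}) = {0,2,10}
'a' @ 1: {1,3,4,11}  [accepting]
'a' @ 2: {5,6}
'a' @ 3: {7,8}
'b' @ 4: {1,9}  [accepting]
final: {1,9}; accept 1 in set

Answer: ACCEPT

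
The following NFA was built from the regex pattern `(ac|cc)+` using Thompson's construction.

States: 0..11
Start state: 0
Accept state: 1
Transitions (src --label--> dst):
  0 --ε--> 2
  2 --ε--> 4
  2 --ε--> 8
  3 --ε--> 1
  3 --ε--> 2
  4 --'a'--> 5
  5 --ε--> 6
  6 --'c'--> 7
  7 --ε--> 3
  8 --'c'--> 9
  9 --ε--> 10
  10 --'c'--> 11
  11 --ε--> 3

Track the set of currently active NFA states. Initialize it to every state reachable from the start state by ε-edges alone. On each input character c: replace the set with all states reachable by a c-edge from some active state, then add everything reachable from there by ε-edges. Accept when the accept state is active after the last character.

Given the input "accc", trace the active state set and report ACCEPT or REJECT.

Answer: ACCEPT

Derivation:
start: ε-closure({0}) = {0,2,4,8}
'a' @ 1: {5,6}
'c' @ 2: {1,2,3,4,7,8}  (accept∈set)
'c' @ 3: {9,10}
'c' @ 4: {1,2,3,4,8,11}  (accept∈set)
after full input: {1,2,3,4,8,11}  (accept=1 in)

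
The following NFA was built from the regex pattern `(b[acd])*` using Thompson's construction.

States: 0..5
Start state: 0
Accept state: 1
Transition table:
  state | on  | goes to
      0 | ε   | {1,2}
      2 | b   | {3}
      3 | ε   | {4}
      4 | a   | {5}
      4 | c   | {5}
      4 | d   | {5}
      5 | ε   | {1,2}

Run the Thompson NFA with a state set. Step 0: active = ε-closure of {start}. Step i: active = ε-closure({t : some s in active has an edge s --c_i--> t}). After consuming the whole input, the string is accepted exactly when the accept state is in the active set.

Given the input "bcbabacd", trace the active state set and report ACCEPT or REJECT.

Answer: REJECT

Trace:
initial (ε-close {0}): {0,1,2}
'b' @ 1: {3,4}
'c' @ 2: {1,2,5}  (accept∈set)
'b' @ 3: {3,4}
'a' @ 4: {1,2,5}  (accept∈set)
'b' @ 5: {3,4}
'a' @ 6: {1,2,5}  (accept∈set)
'c' @ 7: {}  — no active states
rest 'd' ignored (set empty)
end set {} — state 1 not in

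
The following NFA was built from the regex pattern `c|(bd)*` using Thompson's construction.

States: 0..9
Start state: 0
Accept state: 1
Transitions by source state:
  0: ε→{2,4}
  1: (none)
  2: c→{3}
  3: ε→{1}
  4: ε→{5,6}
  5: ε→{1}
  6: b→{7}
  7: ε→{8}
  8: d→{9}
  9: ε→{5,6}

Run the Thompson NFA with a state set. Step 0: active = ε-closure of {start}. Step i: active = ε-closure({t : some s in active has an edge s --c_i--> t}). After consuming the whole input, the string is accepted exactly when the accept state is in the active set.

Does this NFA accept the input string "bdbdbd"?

Answer: ACCEPT

Derivation:
S₀ = ε-closure({0}) = {0,1,2,4,5,6}
'b' @ 1: {7,8}
'd' @ 2: {1,5,6,9}  (accept∈set)
'b' @ 3: {7,8}
'd' @ 4: {1,5,6,9}  (accept∈set)
'b' @ 5: {7,8}
'd' @ 6: {1,5,6,9}  (accept∈set)
after full input: {1,5,6,9}  (accept=1 in)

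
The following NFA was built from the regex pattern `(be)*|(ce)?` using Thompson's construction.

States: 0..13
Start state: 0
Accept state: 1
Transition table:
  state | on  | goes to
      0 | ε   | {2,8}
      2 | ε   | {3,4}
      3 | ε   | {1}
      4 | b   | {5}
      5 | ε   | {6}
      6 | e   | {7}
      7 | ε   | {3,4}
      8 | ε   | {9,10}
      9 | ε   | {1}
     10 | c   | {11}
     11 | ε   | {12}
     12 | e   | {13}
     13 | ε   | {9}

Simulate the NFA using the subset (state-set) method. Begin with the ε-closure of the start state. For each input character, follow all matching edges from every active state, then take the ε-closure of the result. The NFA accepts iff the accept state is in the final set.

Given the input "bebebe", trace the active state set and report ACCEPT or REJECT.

start: ε-closure({0}) = {0,1,2,3,4,8,9,10}
'b' @ 1: {5,6}
'e' @ 2: {1,3,4,7}  ✓accept
'b' @ 3: {5,6}
'e' @ 4: {1,3,4,7}  ✓accept
'b' @ 5: {5,6}
'e' @ 6: {1,3,4,7}  ✓accept
final: {1,3,4,7}; accept 1 in set

Answer: ACCEPT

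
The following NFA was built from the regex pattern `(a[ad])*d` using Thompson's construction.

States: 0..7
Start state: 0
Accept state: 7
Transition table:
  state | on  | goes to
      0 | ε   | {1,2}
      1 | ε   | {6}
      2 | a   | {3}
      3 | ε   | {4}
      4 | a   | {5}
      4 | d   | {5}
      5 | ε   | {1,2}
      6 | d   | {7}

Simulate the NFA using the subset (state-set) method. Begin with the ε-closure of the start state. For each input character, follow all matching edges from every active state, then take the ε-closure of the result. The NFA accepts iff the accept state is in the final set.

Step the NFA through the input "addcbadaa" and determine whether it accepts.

Answer: REJECT

Derivation:
initial (ε-close {0}): {0,1,2,6}
'a' @ 1: {3,4}
'd' @ 2: {1,2,5,6}
'd' @ 3: {7}  ✓accept
'c' @ 4: {}  — dead — no transitions
rest 'badaa' ignored (set empty)
final: {}; accept 7 not in set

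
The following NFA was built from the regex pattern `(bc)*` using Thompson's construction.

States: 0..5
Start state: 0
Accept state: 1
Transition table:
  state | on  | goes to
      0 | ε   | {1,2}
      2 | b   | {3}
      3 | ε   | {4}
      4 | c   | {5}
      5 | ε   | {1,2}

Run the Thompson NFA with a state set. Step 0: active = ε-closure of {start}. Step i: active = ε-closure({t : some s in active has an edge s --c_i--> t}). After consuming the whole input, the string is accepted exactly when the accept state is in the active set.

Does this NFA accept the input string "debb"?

S₀ = ε-closure({0}) = {0,1,2}
'd' @ 1: {}  — state set empty
rest 'ebb' ignored (set empty)
final: {}; accept 1 not in set

Answer: REJECT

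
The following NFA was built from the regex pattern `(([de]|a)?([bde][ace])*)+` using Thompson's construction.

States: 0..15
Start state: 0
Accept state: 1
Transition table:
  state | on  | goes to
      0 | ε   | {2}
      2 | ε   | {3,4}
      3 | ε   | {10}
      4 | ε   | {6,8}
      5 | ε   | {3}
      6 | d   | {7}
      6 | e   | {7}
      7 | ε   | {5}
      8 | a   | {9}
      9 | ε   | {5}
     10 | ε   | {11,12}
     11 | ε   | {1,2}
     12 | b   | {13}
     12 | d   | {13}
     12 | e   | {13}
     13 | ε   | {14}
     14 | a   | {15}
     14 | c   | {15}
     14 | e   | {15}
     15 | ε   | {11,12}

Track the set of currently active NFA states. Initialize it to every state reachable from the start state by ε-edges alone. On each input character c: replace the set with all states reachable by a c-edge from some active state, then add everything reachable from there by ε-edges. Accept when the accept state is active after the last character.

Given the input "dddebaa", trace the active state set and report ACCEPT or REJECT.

initial (ε-close {0}): {0,1,2,3,4,6,8,10,11,12}
'd' @ 1: {1,2,3,4,5,6,7,8,10,11,12,13,14}  ✓accept
'd' @ 2: {1,2,3,4,5,6,7,8,10,11,12,13,14}  ✓accept
'd' @ 3: {1,2,3,4,5,6,7,8,10,11,12,13,14}  ✓accept
'e' @ 4: {1,2,3,4,5,6,7,8,10,11,12,13,14,15}  ✓accept
'b' @ 5: {13,14}
'a' @ 6: {1,2,3,4,6,8,10,11,12,15}  ✓accept
'a' @ 7: {1,2,3,4,5,6,8,9,10,11,12}  ✓accept
after full input: {1,2,3,4,5,6,8,9,10,11,12}  (accept=1 in)

Answer: ACCEPT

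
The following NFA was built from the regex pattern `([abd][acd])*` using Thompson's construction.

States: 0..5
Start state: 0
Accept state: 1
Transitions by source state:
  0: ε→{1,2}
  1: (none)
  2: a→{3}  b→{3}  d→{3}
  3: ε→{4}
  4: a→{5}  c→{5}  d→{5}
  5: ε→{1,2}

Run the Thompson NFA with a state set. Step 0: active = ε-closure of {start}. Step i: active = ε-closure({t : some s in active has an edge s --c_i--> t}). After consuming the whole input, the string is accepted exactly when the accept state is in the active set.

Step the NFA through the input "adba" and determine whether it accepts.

Answer: ACCEPT

Derivation:
start: ε-closure({0}) = {0,1,2}
'a' @ 1: {3,4}
'd' @ 2: {1,2,5}  (accept∈set)
'b' @ 3: {3,4}
'a' @ 4: {1,2,5}  (accept∈set)
end set {1,2,5} — state 1 in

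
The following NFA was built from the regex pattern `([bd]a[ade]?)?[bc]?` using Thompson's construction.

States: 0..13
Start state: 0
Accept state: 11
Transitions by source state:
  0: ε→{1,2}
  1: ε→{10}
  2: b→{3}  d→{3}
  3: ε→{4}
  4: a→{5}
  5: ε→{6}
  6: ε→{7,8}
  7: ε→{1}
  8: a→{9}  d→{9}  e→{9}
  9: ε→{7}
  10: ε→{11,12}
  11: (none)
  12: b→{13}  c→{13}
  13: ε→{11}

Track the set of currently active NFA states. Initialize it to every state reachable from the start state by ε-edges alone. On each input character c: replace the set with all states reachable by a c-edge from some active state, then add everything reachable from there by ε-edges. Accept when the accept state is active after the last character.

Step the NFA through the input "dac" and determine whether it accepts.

initial (ε-close {0}): {0,1,2,10,11,12}
'd' @ 1: {3,4}
'a' @ 2: {1,5,6,7,8,10,11,12}  ✓accept
'c' @ 3: {11,13}  ✓accept
after full input: {11,13}  (accept=11 in)

Answer: ACCEPT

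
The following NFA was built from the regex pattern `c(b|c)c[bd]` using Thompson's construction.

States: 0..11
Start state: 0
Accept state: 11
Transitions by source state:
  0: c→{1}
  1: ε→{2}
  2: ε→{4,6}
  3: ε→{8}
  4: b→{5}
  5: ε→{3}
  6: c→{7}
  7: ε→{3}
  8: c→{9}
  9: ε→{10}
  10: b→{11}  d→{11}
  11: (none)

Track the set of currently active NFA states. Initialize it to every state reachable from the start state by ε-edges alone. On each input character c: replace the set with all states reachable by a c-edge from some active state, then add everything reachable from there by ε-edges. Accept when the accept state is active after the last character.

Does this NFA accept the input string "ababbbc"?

S₀ = ε-closure({0}) = {0}
'a' @ 1: {}  — dead — no transitions
rest 'babbbc' ignored (set empty)
final: {}; accept 11 not in set

Answer: REJECT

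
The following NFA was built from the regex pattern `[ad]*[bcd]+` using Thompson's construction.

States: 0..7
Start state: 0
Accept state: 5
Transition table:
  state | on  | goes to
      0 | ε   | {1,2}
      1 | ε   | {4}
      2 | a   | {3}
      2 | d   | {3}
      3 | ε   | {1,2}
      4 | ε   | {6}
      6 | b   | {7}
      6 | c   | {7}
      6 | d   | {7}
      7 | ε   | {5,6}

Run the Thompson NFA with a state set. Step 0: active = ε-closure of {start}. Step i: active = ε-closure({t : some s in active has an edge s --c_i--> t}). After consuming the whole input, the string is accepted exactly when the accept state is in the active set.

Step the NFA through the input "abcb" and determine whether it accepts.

initial (ε-close {0}): {0,1,2,4,6}
'a' @ 1: {1,2,3,4,6}
'b' @ 2: {5,6,7}  [accepting]
'c' @ 3: {5,6,7}  [accepting]
'b' @ 4: {5,6,7}  [accepting]
after full input: {5,6,7}  (accept=5 in)

Answer: ACCEPT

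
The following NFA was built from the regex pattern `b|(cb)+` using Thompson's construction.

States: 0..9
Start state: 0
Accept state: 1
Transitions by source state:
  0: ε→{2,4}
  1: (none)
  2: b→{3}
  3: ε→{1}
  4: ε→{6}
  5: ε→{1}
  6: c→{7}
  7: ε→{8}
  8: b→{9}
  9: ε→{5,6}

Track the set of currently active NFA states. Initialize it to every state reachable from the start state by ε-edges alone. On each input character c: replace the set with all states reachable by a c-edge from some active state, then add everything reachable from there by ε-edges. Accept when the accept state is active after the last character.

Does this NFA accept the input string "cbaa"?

Answer: REJECT

Steps:
S₀ = ε-closure({0}) = {0,2,4,6}
'c' @ 1: {7,8}
'b' @ 2: {1,5,6,9}  ✓accept
'a' @ 3: {}  — state set empty
rest 'a' ignored (set empty)
final: {}; accept 1 not in set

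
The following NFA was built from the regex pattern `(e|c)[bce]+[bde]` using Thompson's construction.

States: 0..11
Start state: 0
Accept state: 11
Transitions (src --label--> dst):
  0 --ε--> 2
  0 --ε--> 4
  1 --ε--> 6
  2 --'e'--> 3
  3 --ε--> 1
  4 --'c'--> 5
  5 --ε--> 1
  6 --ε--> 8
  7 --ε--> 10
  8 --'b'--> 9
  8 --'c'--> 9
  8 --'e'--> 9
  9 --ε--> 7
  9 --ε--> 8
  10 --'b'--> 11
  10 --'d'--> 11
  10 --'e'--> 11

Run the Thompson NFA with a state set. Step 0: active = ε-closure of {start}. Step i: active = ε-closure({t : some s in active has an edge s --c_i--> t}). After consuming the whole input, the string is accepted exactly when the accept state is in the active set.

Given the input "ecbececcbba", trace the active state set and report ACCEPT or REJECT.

Answer: REJECT

Derivation:
start: ε-closure({0}) = {0,2,4}
'e' @ 1: {1,3,6,8}
'c' @ 2: {7,8,9,10}
'b' @ 3: {7,8,9,10,11}  [accepting]
'e' @ 4: {7,8,9,10,11}  [accepting]
'c' @ 5: {7,8,9,10}
'e' @ 6: {7,8,9,10,11}  [accepting]
'c' @ 7: {7,8,9,10}
'c' @ 8: {7,8,9,10}
'b' @ 9: {7,8,9,10,11}  [accepting]
'b' @ 10: {7,8,9,10,11}  [accepting]
'a' @ 11: {}  — no active states
after full input: {}  (accept=11 not in)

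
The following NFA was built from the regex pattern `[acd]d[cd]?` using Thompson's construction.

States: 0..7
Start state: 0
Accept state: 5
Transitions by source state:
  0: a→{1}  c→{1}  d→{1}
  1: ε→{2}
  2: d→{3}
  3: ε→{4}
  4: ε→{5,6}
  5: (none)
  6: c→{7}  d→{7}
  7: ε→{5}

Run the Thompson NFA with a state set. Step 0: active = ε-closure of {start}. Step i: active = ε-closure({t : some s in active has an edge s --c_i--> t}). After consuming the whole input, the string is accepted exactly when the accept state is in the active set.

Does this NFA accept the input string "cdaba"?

Answer: REJECT

Steps:
initial (ε-close {0}): {0}
'c' @ 1: {1,2}
'd' @ 2: {3,4,5,6}  (accept∈set)
'a' @ 3: {}  — state set empty
rest 'ba' ignored (set empty)
end set {} — state 5 not in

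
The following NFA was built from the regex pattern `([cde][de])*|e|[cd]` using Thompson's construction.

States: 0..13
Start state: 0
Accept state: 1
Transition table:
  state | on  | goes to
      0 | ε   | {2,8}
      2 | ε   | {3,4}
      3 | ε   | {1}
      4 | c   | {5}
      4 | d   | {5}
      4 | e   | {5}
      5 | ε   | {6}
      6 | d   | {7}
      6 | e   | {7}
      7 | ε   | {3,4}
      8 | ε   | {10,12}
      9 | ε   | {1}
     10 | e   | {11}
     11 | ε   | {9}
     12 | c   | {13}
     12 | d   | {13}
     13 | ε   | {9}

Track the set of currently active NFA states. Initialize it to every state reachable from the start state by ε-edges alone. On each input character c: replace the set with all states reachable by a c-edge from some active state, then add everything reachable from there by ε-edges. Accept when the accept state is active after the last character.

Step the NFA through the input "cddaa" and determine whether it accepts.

start: ε-closure({0}) = {0,1,2,3,4,8,10,12}
'c' @ 1: {1,5,6,9,13}  ✓accept
'd' @ 2: {1,3,4,7}  ✓accept
'd' @ 3: {5,6}
'a' @ 4: {}  — no active states
rest 'a' ignored (set empty)
end set {} — state 1 not in

Answer: REJECT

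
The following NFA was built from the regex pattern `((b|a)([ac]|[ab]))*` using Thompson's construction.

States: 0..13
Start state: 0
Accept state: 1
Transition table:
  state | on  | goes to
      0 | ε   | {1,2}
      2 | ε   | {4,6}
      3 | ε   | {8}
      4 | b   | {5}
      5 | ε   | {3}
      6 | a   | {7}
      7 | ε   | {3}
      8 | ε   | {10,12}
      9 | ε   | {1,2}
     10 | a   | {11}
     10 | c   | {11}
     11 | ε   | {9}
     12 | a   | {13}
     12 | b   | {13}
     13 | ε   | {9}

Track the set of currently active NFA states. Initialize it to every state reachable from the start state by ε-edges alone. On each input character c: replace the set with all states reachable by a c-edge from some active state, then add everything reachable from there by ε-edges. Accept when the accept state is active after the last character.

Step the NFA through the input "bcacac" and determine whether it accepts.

start: ε-closure({0}) = {0,1,2,4,6}
'b' @ 1: {3,5,8,10,12}
'c' @ 2: {1,2,4,6,9,11}  (accept∈set)
'a' @ 3: {3,7,8,10,12}
'c' @ 4: {1,2,4,6,9,11}  (accept∈set)
'a' @ 5: {3,7,8,10,12}
'c' @ 6: {1,2,4,6,9,11}  (accept∈set)
end set {1,2,4,6,9,11} — state 1 in

Answer: ACCEPT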